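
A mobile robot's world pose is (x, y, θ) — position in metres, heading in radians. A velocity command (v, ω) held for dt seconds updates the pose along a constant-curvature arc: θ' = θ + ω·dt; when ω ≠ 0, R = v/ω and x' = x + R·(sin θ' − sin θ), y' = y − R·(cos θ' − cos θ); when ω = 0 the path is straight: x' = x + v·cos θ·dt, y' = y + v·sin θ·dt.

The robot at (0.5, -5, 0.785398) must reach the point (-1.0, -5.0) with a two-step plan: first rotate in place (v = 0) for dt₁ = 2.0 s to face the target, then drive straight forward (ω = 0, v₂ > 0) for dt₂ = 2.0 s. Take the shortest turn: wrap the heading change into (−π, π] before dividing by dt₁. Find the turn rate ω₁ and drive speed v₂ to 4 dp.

ω₁ = 1.1781, v₂ = 0.7500

heading to target = atan2(-5−-5, -1−0.5) = 3.1416
Δθ = wrap(3.1416 − 0.7854) = 2.3562; ω₁ = Δθ/dt₁ = 1.1781
distance = √((-1−0.5)² + (-5−-5)²) = 1.5000; v₂ = distance/dt₂ = 0.7500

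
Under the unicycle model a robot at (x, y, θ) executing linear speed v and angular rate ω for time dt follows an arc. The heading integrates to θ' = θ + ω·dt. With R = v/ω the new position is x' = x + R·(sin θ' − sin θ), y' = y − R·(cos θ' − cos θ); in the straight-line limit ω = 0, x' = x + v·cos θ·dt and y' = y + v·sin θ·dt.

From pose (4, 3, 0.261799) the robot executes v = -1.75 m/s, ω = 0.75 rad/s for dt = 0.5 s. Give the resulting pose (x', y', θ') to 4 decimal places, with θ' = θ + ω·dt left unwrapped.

θ' = 0.2618 + 0.75·0.5 = 0.6368
R = v/ω = -1.75/0.75 = -2.3333
x' = 4 + -2.3333·(sin 0.6368 − sin 0.2618) = 3.2165
y' = 3 − -2.3333·(cos 0.6368 − cos 0.2618) = 2.6222

(3.2165, 2.6222, 0.6368)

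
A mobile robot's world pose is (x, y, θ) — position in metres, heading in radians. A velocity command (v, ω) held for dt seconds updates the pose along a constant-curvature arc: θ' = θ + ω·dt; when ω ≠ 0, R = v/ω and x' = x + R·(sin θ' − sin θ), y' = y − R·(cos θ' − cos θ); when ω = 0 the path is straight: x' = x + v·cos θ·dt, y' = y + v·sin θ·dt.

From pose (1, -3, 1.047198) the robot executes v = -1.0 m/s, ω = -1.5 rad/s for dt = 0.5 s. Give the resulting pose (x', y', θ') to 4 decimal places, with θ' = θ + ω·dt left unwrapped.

(0.6179, -3.3041, 0.2972)

θ' = 1.0472 + -1.5·0.5 = 0.2972
R = v/ω = -1.0/-1.5 = 0.6667
x' = 1 + 0.6667·(sin 0.2972 − sin 1.0472) = 0.6179
y' = -3 − 0.6667·(cos 0.2972 − cos 1.0472) = -3.3041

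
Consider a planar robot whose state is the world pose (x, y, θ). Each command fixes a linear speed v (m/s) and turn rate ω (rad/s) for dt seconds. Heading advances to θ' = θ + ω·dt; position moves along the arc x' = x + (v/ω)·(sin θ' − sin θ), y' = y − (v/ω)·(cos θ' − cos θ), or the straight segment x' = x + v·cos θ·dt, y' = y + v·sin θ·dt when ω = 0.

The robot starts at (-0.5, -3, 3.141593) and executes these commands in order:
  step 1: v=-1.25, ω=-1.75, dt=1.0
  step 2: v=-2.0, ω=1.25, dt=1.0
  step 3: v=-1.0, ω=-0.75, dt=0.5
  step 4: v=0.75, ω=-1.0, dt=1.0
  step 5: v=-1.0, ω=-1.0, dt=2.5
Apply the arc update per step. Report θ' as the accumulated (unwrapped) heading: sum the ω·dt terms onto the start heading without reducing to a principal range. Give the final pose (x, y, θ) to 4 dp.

(-0.6433, -5.1725, -1.2334)

step 1: θ'=1.3916 (R=0.7143) → pose (0.2028, -3.8416, 1.3916)
step 2: θ'=2.6416 (R=-1.6000) → pose (1.0101, -5.5309, 2.6416)
step 3: θ'=2.2666 (R=1.3333) → pose (1.3943, -5.8464, 2.2666)
step 4: θ'=1.2666 (R=-0.7500) → pose (1.2544, -5.1410, 1.2666)
step 5: θ'=-1.2334 (R=1.0000) → pose (-0.6433, -5.1725, -1.2334)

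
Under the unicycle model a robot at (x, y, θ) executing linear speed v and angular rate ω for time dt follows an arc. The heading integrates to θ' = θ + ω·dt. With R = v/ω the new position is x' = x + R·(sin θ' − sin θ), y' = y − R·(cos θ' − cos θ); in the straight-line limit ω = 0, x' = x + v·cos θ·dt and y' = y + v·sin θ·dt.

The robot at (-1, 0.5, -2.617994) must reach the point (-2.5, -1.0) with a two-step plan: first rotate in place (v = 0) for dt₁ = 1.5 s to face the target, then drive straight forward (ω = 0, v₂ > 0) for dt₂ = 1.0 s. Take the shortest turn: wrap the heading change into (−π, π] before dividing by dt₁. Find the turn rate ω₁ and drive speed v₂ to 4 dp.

ω₁ = 0.1745, v₂ = 2.1213

heading to target = atan2(-1−0.5, -2.5−-1) = -2.3562
Δθ = wrap(-2.3562 − -2.6180) = 0.2618; ω₁ = Δθ/dt₁ = 0.1745
distance = √((-2.5−-1)² + (-1−0.5)²) = 2.1213; v₂ = distance/dt₂ = 2.1213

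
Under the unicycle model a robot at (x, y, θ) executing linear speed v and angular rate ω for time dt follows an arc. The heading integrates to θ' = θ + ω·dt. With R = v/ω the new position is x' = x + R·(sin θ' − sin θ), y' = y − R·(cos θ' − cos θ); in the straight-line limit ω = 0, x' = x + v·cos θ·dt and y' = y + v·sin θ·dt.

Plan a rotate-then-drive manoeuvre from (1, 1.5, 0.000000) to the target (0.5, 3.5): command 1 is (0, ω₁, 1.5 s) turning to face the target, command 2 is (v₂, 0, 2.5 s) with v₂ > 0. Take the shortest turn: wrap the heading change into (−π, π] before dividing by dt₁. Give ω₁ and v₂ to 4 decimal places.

ω₁ = 1.2105, v₂ = 0.8246

heading to target = atan2(3.5−1.5, 0.5−1) = 1.8158
Δθ = wrap(1.8158 − 0.0000) = 1.8158; ω₁ = Δθ/dt₁ = 1.2105
distance = √((0.5−1)² + (3.5−1.5)²) = 2.0616; v₂ = distance/dt₂ = 0.8246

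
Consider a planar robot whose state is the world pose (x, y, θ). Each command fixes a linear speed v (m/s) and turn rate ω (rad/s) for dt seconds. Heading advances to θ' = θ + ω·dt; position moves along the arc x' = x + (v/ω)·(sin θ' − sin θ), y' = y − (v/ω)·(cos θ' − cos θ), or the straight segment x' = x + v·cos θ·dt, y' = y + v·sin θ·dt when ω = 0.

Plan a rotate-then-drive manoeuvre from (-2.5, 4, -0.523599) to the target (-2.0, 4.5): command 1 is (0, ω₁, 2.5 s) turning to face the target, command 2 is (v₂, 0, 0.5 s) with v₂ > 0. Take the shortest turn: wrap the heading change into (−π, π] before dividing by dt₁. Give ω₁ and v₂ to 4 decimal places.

ω₁ = 0.5236, v₂ = 1.4142

heading to target = atan2(4.5−4, -2−-2.5) = 0.7854
Δθ = wrap(0.7854 − -0.5236) = 1.3090; ω₁ = Δθ/dt₁ = 0.5236
distance = √((-2−-2.5)² + (4.5−4)²) = 0.7071; v₂ = distance/dt₂ = 1.4142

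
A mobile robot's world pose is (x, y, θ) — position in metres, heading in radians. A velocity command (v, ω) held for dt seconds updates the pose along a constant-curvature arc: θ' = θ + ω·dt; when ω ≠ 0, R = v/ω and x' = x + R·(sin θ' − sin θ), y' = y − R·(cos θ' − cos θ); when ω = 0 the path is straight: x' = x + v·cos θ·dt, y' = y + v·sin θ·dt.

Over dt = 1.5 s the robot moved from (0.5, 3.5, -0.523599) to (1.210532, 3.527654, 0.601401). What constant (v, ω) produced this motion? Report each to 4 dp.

v = 0.5000, ω = 0.7500

Δθ = 0.601401 − -0.523599 = 1.125000
ω = Δθ/dt = 1.125000/1.5 = 0.7500
R = Δx/(sin θ' − sin θ) = 0.6667
v = R·ω = 0.6667·0.7500 = 0.5000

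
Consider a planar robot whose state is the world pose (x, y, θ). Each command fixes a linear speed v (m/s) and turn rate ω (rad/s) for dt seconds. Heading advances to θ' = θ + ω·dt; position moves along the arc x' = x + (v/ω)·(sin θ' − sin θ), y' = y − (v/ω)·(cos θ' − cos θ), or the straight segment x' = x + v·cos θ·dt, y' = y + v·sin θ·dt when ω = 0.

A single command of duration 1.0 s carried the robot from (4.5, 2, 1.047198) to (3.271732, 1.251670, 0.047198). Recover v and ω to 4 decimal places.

v = -1.5000, ω = -1.0000

Δθ = 0.047198 − 1.047198 = -1.000000
ω = Δθ/dt = -1.000000/1.0 = -1.0000
R = Δx/(sin θ' − sin θ) = 1.5000
v = R·ω = 1.5000·-1.0000 = -1.5000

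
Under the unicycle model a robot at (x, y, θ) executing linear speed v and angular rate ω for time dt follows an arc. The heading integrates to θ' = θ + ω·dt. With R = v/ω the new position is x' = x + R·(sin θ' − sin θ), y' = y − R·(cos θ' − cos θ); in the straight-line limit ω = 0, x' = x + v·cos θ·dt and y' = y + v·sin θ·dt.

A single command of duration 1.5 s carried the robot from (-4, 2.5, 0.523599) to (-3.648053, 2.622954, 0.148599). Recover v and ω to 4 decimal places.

Δθ = 0.148599 − 0.523599 = -0.375000
ω = Δθ/dt = -0.375000/1.5 = -0.2500
R = Δx/(sin θ' − sin θ) = -1.0000
v = R·ω = -1.0000·-0.2500 = 0.2500

v = 0.2500, ω = -0.2500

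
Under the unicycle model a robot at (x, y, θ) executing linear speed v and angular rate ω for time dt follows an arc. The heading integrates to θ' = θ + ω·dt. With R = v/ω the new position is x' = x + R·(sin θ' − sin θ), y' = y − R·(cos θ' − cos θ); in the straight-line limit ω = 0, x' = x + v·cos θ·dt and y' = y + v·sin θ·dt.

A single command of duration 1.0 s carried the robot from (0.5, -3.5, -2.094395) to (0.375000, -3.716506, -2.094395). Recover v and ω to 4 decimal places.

Δθ = -2.094395 − -2.094395 = 0.000000
ω = Δθ/dt = 0.000000/1.0 = 0.0000
ω = 0 → v = (Δx·cos θ + Δy·sin θ)/dt = 0.2500

v = 0.2500, ω = 0.0000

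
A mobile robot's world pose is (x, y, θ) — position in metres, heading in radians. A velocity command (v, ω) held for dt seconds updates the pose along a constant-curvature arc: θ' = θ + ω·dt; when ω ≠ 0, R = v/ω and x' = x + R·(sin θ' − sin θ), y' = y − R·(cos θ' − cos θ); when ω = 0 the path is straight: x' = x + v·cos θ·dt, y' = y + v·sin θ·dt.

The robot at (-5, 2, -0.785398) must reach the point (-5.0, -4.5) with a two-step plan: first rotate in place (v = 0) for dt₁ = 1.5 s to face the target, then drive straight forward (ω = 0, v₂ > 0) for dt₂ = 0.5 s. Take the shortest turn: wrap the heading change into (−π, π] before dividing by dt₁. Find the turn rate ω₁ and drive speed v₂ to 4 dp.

ω₁ = -0.5236, v₂ = 13.0000

heading to target = atan2(-4.5−2, -5−-5) = -1.5708
Δθ = wrap(-1.5708 − -0.7854) = -0.7854; ω₁ = Δθ/dt₁ = -0.5236
distance = √((-5−-5)² + (-4.5−2)²) = 6.5000; v₂ = distance/dt₂ = 13.0000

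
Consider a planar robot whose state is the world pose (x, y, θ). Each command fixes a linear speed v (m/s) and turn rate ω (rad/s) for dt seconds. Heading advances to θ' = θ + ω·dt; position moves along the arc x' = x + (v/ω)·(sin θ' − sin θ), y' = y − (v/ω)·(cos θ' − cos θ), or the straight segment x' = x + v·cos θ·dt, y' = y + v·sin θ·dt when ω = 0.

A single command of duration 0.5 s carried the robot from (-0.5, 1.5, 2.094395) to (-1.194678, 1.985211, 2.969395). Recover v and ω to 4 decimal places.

v = 1.7500, ω = 1.7500

Δθ = 2.969395 − 2.094395 = 0.875000
ω = Δθ/dt = 0.875000/0.5 = 1.7500
R = Δx/(sin θ' − sin θ) = 1.0000
v = R·ω = 1.0000·1.7500 = 1.7500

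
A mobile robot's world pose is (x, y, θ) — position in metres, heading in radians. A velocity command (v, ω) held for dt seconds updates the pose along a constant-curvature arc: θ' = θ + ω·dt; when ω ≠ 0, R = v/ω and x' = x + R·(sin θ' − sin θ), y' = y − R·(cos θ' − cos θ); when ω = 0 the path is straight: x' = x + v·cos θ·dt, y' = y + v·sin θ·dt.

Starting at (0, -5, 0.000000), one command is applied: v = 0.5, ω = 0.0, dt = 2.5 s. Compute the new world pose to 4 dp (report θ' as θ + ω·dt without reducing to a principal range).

(1.2500, -5.0000, 0.0000)

θ' = 0.0000 + 0.0·2.5 = 0.0000
ω = 0 → straight: x' = 0 + 0.5·cos(0.0000)·2.5 = 1.2500
y' = -5 + 0.5·sin(0.0000)·2.5 = -5.0000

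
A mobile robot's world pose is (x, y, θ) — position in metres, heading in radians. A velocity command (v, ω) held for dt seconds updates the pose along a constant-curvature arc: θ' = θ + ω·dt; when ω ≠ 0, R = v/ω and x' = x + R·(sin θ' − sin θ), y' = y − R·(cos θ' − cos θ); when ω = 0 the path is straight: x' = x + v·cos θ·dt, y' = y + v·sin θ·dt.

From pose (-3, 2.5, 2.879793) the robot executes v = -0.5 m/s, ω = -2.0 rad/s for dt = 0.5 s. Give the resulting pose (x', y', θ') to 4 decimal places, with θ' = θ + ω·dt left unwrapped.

θ' = 2.8798 + -2.0·0.5 = 1.8798
R = v/ω = -0.5/-2.0 = 0.2500
x' = -3 + 0.2500·(sin 1.8798 − sin 2.8798) = -2.8265
y' = 2.5 − 0.2500·(cos 1.8798 − cos 2.8798) = 2.3345

(-2.8265, 2.3345, 1.8798)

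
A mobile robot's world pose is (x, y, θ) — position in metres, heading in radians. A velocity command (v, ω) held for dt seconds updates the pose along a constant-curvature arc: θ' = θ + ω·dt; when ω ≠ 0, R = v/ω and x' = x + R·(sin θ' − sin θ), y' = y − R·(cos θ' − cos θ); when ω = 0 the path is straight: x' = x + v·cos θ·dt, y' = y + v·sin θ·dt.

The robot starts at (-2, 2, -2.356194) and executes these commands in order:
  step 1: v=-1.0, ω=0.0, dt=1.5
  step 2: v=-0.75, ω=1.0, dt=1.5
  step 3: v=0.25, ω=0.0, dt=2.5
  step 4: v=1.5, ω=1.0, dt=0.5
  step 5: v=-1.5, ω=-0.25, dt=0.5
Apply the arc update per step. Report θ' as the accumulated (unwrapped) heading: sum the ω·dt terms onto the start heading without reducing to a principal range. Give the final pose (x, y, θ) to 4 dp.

(-0.5684, 3.4922, -0.4812)

step 1: θ'=-2.3562 (straight) → pose (-0.9393, 3.0607, -2.3562)
step 2: θ'=-0.8562 (R=-0.7500) → pose (-0.9032, 4.0825, -0.8562)
step 3: θ'=-0.8562 (straight) → pose (-0.4936, 3.6104, -0.8562)
step 4: θ'=-0.3562 (R=1.5000) → pose (0.1164, 3.1875, -0.3562)
step 5: θ'=-0.4812 (R=6.0000) → pose (-0.5684, 3.4922, -0.4812)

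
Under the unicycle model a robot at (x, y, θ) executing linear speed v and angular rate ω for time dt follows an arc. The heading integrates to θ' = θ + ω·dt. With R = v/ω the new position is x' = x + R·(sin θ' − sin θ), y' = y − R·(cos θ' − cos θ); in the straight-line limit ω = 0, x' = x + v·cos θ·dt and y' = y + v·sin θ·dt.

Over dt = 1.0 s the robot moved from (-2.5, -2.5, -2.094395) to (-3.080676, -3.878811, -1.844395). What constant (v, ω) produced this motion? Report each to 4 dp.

v = 1.5000, ω = 0.2500

Δθ = -1.844395 − -2.094395 = 0.250000
ω = Δθ/dt = 0.250000/1.0 = 0.2500
R = −Δy/(cos θ' − cos θ) = 6.0000
v = R·ω = 6.0000·0.2500 = 1.5000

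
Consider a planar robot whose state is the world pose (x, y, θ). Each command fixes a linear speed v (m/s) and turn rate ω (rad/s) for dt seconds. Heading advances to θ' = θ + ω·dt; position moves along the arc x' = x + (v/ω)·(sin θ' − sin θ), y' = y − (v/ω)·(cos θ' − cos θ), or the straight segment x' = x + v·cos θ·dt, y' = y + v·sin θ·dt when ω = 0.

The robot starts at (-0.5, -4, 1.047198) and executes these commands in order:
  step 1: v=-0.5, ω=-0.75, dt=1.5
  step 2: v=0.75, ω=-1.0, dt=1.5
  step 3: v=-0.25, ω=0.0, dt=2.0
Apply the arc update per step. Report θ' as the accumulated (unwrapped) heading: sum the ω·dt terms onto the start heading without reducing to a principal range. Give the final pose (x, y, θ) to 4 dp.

(-0.4340, -4.5843, -1.5778)

step 1: θ'=-0.0778 (R=0.6667) → pose (-1.1292, -4.3313, -0.0778)
step 2: θ'=-1.5778 (R=-0.7500) → pose (-0.4375, -5.0843, -1.5778)
step 3: θ'=-1.5778 (straight) → pose (-0.4340, -4.5843, -1.5778)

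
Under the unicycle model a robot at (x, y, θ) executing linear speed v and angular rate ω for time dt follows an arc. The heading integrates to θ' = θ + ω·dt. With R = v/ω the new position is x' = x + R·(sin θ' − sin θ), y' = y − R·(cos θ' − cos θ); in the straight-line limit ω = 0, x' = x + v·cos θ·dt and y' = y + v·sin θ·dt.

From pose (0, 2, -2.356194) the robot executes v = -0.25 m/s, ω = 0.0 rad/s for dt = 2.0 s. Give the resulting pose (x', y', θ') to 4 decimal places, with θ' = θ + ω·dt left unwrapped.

θ' = -2.3562 + 0.0·2.0 = -2.3562
ω = 0 → straight: x' = 0 + -0.25·cos(-2.3562)·2.0 = 0.3536
y' = 2 + -0.25·sin(-2.3562)·2.0 = 2.3536

(0.3536, 2.3536, -2.3562)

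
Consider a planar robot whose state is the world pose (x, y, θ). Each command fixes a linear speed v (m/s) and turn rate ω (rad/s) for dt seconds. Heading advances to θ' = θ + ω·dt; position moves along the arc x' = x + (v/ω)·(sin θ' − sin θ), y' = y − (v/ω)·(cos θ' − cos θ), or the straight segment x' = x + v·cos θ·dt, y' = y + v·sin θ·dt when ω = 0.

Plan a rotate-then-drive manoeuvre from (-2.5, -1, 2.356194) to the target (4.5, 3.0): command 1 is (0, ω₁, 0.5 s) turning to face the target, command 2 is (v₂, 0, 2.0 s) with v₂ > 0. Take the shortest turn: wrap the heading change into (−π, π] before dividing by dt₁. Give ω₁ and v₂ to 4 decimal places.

heading to target = atan2(3−-1, 4.5−-2.5) = 0.5191
Δθ = wrap(0.5191 − 2.3562) = -1.8370; ω₁ = Δθ/dt₁ = -3.6741
distance = √((4.5−-2.5)² + (3−-1)²) = 8.0623; v₂ = distance/dt₂ = 4.0311

ω₁ = -3.6741, v₂ = 4.0311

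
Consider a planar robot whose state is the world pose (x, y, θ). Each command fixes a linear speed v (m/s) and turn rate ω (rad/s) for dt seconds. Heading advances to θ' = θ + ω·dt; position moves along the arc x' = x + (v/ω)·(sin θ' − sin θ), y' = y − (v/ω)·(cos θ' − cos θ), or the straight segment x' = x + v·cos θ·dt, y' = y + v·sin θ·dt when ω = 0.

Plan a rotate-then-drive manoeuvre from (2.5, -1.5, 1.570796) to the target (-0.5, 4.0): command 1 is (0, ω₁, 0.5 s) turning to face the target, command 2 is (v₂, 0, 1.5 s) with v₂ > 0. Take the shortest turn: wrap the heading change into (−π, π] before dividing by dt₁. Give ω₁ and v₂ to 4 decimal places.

heading to target = atan2(4−-1.5, -0.5−2.5) = 2.0701
Δθ = wrap(2.0701 − 1.5708) = 0.4993; ω₁ = Δθ/dt₁ = 0.9987
distance = √((-0.5−2.5)² + (4−-1.5)²) = 6.2650; v₂ = distance/dt₂ = 4.1767

ω₁ = 0.9987, v₂ = 4.1767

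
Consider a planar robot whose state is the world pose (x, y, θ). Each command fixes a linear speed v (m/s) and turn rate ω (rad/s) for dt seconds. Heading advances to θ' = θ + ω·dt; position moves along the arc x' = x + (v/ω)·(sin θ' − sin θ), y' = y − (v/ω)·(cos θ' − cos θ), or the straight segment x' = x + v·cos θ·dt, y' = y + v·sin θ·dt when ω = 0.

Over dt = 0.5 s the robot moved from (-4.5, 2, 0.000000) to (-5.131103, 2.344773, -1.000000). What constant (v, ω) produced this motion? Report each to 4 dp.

Δθ = -1.000000 − 0.000000 = -1.000000
ω = Δθ/dt = -1.000000/0.5 = -2.0000
R = Δx/(sin θ' − sin θ) = 0.7500
v = R·ω = 0.7500·-2.0000 = -1.5000

v = -1.5000, ω = -2.0000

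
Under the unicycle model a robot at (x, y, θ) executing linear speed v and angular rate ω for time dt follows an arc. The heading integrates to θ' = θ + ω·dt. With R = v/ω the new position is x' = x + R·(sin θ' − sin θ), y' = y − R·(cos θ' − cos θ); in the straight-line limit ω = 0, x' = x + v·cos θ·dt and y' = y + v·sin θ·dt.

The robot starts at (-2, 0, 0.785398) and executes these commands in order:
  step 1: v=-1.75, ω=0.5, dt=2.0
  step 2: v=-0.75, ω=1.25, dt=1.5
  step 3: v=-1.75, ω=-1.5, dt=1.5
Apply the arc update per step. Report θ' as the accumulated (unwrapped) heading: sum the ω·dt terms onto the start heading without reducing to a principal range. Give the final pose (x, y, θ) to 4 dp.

(-0.3309, -4.8130, 1.4104)

step 1: θ'=1.7854 (R=-3.5000) → pose (-2.9448, -3.2202, 1.7854)
step 2: θ'=3.6604 (R=-0.6000) → pose (-2.0611, -3.6135, 3.6604)
step 3: θ'=1.4104 (R=1.1667) → pose (-0.3309, -4.8130, 1.4104)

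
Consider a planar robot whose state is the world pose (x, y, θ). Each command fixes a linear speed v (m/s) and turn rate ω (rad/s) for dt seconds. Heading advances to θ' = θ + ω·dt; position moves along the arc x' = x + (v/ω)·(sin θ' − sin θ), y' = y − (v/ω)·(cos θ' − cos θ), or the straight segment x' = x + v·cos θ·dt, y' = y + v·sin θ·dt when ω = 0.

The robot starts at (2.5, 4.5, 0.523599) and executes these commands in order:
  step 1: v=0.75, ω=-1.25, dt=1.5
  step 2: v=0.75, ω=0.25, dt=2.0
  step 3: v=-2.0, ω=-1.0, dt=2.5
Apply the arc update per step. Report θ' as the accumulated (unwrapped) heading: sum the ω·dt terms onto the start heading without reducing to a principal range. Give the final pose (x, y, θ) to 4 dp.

step 1: θ'=-1.3514 (R=-0.6000) → pose (3.3856, 4.1110, -1.3514)
step 2: θ'=-0.8514 (R=3.0000) → pose (4.0571, 2.7871, -0.8514)
step 3: θ'=-3.3514 (R=2.0000) → pose (5.9780, 6.0611, -3.3514)

(5.9780, 6.0611, -3.3514)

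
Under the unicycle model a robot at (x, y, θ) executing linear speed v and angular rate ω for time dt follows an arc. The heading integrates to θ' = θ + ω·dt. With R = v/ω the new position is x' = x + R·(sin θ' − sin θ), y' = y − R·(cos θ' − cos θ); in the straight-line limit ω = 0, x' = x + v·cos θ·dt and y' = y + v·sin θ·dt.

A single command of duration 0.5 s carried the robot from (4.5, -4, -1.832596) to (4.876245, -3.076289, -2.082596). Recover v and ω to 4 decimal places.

v = -2.0000, ω = -0.5000

Δθ = -2.082596 − -1.832596 = -0.250000
ω = Δθ/dt = -0.250000/0.5 = -0.5000
R = −Δy/(cos θ' − cos θ) = 4.0000
v = R·ω = 4.0000·-0.5000 = -2.0000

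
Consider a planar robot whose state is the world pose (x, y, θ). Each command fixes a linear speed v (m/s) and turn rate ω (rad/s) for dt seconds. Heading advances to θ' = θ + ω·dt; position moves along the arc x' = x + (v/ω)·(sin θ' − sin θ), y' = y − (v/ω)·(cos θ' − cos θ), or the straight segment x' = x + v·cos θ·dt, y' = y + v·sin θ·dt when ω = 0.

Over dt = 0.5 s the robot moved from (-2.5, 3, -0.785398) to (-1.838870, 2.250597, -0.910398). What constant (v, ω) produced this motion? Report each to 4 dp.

v = 2.0000, ω = -0.2500

Δθ = -0.910398 − -0.785398 = -0.125000
ω = Δθ/dt = -0.125000/0.5 = -0.2500
R = −Δy/(cos θ' − cos θ) = -8.0000
v = R·ω = -8.0000·-0.2500 = 2.0000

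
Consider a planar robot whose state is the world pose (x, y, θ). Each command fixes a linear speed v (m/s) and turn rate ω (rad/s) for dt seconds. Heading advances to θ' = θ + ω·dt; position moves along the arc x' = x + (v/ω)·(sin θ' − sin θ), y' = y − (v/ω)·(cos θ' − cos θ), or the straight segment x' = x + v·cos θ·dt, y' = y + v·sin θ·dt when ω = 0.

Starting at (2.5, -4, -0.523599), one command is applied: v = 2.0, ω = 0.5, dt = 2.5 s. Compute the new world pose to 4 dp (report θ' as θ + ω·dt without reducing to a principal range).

(7.1567, -3.5262, 0.7264)

θ' = -0.5236 + 0.5·2.5 = 0.7264
R = v/ω = 2.0/0.5 = 4.0000
x' = 2.5 + 4.0000·(sin 0.7264 − sin -0.5236) = 7.1567
y' = -4 − 4.0000·(cos 0.7264 − cos -0.5236) = -3.5262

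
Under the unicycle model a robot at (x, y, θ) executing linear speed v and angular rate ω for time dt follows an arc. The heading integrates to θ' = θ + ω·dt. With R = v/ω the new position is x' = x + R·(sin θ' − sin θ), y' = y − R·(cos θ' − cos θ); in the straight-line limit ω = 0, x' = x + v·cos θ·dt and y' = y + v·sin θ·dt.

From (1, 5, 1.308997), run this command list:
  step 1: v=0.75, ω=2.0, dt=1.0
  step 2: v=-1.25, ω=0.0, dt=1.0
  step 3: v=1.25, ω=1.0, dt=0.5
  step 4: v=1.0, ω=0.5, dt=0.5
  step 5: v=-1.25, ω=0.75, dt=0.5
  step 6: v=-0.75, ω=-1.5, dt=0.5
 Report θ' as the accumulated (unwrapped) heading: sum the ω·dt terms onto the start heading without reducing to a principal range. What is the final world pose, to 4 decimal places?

step 1: θ'=3.3090 (R=0.3750) → pose (0.5753, 5.4668, 3.3090)
step 2: θ'=3.3090 (straight) → pose (1.8078, 5.6751, 3.3090)
step 3: θ'=3.8090 (R=1.2500) → pose (1.2424, 5.4244, 3.8090)
step 4: θ'=4.0590 (R=2.0000) → pose (0.8923, 5.0693, 4.0590)
step 5: θ'=4.4340 (R=-1.6667) → pose (1.1714, 5.6244, 4.4340)
step 6: θ'=3.6840 (R=0.5000) → pose (1.3940, 5.9152, 3.6840)

(1.3940, 5.9152, 3.6840)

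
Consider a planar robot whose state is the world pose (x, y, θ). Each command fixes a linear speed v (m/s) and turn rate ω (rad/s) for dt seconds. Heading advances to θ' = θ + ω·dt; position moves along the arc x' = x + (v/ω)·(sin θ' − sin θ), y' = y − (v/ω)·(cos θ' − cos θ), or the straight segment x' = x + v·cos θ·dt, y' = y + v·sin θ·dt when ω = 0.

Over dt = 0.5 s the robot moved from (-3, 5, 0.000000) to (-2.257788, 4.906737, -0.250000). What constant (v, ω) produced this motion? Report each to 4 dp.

Δθ = -0.250000 − 0.000000 = -0.250000
ω = Δθ/dt = -0.250000/0.5 = -0.5000
R = Δx/(sin θ' − sin θ) = -3.0000
v = R·ω = -3.0000·-0.5000 = 1.5000

v = 1.5000, ω = -0.5000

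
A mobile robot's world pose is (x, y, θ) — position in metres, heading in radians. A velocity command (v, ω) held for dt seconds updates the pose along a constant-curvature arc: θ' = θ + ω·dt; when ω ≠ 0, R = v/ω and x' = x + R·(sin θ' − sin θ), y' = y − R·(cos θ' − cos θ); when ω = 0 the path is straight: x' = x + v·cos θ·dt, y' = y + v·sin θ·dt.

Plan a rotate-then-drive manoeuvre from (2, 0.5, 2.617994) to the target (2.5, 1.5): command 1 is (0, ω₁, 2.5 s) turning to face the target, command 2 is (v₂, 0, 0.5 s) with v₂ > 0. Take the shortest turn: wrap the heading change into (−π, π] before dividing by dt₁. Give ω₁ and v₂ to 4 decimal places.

ω₁ = -0.6043, v₂ = 2.2361

heading to target = atan2(1.5−0.5, 2.5−2) = 1.1071
Δθ = wrap(1.1071 − 2.6180) = -1.5108; ω₁ = Δθ/dt₁ = -0.6043
distance = √((2.5−2)² + (1.5−0.5)²) = 1.1180; v₂ = distance/dt₂ = 2.2361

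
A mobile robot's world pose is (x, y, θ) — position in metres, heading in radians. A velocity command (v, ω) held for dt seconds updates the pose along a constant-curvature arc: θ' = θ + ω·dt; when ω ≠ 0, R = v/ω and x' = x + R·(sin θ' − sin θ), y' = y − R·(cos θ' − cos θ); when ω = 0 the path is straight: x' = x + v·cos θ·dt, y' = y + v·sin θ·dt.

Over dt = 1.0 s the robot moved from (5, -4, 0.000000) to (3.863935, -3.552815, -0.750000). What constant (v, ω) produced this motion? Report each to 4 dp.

v = -1.2500, ω = -0.7500

Δθ = -0.750000 − 0.000000 = -0.750000
ω = Δθ/dt = -0.750000/1.0 = -0.7500
R = Δx/(sin θ' − sin θ) = 1.6667
v = R·ω = 1.6667·-0.7500 = -1.2500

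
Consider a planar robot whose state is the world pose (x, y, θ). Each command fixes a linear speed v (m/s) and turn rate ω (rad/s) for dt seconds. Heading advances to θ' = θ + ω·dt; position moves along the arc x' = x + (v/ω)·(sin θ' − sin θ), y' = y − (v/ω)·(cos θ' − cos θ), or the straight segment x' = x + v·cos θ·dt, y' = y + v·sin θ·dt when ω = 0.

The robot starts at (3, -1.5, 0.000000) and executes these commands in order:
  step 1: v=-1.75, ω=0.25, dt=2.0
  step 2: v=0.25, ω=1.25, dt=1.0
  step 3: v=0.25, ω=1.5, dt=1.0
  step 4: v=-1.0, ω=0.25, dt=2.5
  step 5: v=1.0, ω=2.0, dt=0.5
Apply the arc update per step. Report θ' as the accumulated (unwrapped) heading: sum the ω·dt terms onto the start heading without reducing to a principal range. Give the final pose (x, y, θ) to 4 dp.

(1.6490, -1.4572, 4.8750)

step 1: θ'=0.5000 (R=-7.0000) → pose (-0.3560, -2.3569, 0.5000)
step 2: θ'=1.7500 (R=0.2000) → pose (-0.2551, -2.1458, 1.7500)
step 3: θ'=3.2500 (R=0.1667) → pose (-0.4371, -2.0098, 3.2500)
step 4: θ'=3.8750 (R=-4.0000) → pose (1.8077, -1.0048, 3.8750)
step 5: θ'=4.8750 (R=0.5000) → pose (1.6490, -1.4572, 4.8750)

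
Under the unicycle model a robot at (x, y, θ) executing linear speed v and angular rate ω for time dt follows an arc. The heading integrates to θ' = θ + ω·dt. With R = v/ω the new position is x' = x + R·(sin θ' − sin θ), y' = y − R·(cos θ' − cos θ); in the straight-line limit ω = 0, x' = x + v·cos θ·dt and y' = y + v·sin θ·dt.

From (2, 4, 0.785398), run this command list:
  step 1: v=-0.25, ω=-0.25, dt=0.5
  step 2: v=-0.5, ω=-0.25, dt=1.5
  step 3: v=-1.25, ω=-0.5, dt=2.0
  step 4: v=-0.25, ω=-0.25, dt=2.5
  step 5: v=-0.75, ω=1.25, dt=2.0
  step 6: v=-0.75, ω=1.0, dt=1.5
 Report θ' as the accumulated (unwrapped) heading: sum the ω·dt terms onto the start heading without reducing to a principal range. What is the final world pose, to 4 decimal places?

step 1: θ'=0.6604 (R=1.0000) → pose (1.9063, 3.9174, 0.6604)
step 2: θ'=0.2854 (R=2.0000) → pose (1.2425, 3.5778, 0.2854)
step 3: θ'=-0.7146 (R=2.5000) → pose (-1.0996, 4.0882, -0.7146)
step 4: θ'=-1.3396 (R=1.0000) → pose (-1.4177, 4.6145, -1.3396)
step 5: θ'=1.1604 (R=-0.6000) → pose (-2.5519, 4.7164, 1.1604)
step 6: θ'=2.6604 (R=-0.7500) → pose (-2.2113, 3.7523, 2.6604)

(-2.2113, 3.7523, 2.6604)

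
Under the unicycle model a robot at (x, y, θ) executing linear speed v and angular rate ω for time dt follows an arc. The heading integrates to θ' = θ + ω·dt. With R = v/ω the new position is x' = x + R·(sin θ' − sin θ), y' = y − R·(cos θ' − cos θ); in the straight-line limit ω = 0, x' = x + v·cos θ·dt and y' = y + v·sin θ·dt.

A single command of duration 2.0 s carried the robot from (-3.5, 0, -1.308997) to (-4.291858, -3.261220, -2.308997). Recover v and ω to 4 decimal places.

v = 1.7500, ω = -0.5000

Δθ = -2.308997 − -1.308997 = -1.000000
ω = Δθ/dt = -1.000000/2.0 = -0.5000
R = −Δy/(cos θ' − cos θ) = -3.5000
v = R·ω = -3.5000·-0.5000 = 1.7500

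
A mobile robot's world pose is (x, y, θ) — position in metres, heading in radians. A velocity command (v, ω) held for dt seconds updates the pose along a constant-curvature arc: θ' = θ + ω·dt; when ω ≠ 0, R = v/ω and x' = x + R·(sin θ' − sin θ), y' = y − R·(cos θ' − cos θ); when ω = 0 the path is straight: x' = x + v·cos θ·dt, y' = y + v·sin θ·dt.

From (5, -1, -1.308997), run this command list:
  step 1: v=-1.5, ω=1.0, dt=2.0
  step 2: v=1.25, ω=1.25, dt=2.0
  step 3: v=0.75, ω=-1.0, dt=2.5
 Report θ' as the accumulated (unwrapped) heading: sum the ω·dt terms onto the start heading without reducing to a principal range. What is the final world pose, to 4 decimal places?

(1.3934, 2.8641, 0.6910)

step 1: θ'=0.6910 (R=-1.5000) → pose (2.5951, -0.2323, 0.6910)
step 2: θ'=3.1910 (R=1.0000) → pose (1.9084, 1.5371, 3.1910)
step 3: θ'=0.6910 (R=-0.7500) → pose (1.3934, 2.8641, 0.6910)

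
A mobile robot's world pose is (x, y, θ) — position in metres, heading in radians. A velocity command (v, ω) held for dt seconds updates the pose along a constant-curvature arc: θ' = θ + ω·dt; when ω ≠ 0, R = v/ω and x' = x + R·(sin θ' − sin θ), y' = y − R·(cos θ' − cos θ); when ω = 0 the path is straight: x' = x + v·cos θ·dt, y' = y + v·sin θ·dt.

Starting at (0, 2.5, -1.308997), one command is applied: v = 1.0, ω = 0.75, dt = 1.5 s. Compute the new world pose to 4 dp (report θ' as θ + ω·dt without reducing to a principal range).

θ' = -1.3090 + 0.75·1.5 = -0.1840
R = v/ω = 1.0/0.75 = 1.3333
x' = 0 + 1.3333·(sin -0.1840 − sin -1.3090) = 1.0440
y' = 2.5 − 1.3333·(cos -0.1840 − cos -1.3090) = 1.5343

(1.0440, 1.5343, -0.1840)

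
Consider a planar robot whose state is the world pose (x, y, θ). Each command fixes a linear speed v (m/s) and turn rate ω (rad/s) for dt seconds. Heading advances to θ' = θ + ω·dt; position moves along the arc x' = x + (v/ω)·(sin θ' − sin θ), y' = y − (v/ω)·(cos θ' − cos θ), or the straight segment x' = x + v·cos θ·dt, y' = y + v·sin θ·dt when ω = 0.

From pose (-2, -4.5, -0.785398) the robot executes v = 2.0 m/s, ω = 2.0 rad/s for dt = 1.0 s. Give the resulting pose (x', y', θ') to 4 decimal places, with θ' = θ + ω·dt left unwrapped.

θ' = -0.7854 + 2.0·1.0 = 1.2146
R = v/ω = 2.0/2.0 = 1.0000
x' = -2 + 1.0000·(sin 1.2146 − sin -0.7854) = -0.3557
y' = -4.5 − 1.0000·(cos 1.2146 − cos -0.7854) = -4.1416

(-0.3557, -4.1416, 1.2146)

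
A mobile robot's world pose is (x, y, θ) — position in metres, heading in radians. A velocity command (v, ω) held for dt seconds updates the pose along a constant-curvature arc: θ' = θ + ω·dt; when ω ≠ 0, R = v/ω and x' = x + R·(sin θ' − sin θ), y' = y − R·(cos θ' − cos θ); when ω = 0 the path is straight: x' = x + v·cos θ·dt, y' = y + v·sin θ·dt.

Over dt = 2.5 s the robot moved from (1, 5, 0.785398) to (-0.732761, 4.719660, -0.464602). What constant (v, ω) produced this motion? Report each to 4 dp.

v = -0.7500, ω = -0.5000

Δθ = -0.464602 − 0.785398 = -1.250000
ω = Δθ/dt = -1.250000/2.5 = -0.5000
R = Δx/(sin θ' − sin θ) = 1.5000
v = R·ω = 1.5000·-0.5000 = -0.7500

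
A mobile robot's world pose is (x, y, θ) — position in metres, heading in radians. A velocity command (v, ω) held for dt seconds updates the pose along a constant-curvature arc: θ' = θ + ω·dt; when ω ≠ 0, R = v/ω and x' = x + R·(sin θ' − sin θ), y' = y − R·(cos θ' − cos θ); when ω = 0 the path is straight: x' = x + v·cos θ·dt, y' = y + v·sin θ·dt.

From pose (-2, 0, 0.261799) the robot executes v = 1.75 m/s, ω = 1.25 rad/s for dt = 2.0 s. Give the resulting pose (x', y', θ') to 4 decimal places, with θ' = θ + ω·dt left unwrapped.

θ' = 0.2618 + 1.25·2.0 = 2.7618
R = v/ω = 1.75/1.25 = 1.4000
x' = -2 + 1.4000·(sin 2.7618 − sin 0.2618) = -1.8433
y' = 0 − 1.4000·(cos 2.7618 − cos 0.2618) = 2.6525

(-1.8433, 2.6525, 2.7618)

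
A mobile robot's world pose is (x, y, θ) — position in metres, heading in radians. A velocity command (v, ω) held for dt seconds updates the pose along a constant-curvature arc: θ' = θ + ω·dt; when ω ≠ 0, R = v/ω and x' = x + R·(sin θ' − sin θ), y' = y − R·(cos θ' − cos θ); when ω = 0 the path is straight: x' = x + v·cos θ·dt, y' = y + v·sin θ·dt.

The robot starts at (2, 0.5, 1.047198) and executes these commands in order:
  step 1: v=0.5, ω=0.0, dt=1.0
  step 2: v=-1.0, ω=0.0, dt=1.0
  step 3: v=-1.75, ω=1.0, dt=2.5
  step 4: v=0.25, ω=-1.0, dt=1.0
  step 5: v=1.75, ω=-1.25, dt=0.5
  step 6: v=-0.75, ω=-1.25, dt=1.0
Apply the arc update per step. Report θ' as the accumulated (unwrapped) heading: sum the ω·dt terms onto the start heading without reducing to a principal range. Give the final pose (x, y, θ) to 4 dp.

(2.9973, -2.3914, 0.6722)

step 1: θ'=1.0472 (straight) → pose (2.2500, 0.9330, 1.0472)
step 2: θ'=1.0472 (straight) → pose (1.7500, 0.0670, 1.0472)
step 3: θ'=3.5472 (R=-1.7500) → pose (3.9561, -2.4160, 3.5472)
step 4: θ'=2.5472 (R=-0.2500) → pose (3.7174, -2.3934, 2.5472)
step 5: θ'=1.9222 (R=-1.4000) → pose (3.1870, -1.7154, 1.9222)
step 6: θ'=0.6722 (R=0.6000) → pose (2.9973, -2.3914, 0.6722)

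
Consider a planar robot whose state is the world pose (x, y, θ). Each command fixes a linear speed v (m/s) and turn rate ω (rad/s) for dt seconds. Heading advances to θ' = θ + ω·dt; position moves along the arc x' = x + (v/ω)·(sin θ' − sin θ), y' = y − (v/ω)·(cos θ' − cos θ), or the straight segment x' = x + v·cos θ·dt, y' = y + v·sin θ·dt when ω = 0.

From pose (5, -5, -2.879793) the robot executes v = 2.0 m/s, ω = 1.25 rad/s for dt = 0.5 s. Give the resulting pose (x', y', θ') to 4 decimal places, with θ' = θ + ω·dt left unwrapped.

θ' = -2.8798 + 1.25·0.5 = -2.2548
R = v/ω = 2.0/1.25 = 1.6000
x' = 5 + 1.6000·(sin -2.2548 − sin -2.8798) = 4.1740
y' = -5 − 1.6000·(cos -2.2548 − cos -2.8798) = -5.5344

(4.1740, -5.5344, -2.2548)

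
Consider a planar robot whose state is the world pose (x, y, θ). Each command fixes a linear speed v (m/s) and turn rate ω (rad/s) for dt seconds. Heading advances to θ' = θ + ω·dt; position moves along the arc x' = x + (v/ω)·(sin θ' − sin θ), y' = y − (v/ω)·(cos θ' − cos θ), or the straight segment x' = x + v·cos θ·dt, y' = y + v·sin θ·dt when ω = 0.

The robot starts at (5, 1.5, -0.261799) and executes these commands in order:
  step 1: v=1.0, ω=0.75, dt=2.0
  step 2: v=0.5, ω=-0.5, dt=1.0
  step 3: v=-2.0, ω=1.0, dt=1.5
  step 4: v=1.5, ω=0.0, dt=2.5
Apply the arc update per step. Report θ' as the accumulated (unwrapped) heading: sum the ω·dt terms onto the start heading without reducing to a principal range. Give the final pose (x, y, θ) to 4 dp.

step 1: θ'=1.2382 (R=1.3333) → pose (6.6054, 2.3526, 1.2382)
step 2: θ'=0.7382 (R=-1.0000) → pose (6.8776, 2.7658, 0.7382)
step 3: θ'=2.2382 (R=-2.0000) → pose (6.6527, 0.0485, 2.2382)
step 4: θ'=2.2382 (straight) → pose (4.3316, 2.9939, 2.2382)

(4.3316, 2.9939, 2.2382)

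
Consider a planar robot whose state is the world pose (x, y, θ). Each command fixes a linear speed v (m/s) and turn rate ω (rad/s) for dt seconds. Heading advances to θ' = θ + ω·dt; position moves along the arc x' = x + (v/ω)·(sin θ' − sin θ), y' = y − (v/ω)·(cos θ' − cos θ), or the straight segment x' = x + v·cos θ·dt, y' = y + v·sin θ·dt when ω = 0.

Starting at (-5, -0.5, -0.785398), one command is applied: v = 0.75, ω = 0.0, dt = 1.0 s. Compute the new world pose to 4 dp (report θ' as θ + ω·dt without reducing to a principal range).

θ' = -0.7854 + 0.0·1.0 = -0.7854
ω = 0 → straight: x' = -5 + 0.75·cos(-0.7854)·1.0 = -4.4697
y' = -0.5 + 0.75·sin(-0.7854)·1.0 = -1.0303

(-4.4697, -1.0303, -0.7854)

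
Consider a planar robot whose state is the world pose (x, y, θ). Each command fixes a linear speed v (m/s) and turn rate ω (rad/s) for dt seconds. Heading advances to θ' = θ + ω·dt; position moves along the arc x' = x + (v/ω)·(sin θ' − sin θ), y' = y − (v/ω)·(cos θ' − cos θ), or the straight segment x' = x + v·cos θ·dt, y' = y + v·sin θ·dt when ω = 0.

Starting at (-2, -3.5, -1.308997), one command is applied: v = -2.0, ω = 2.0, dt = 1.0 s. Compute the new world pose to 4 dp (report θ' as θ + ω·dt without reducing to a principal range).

(-3.6032, -2.9882, 0.6910)

θ' = -1.3090 + 2.0·1.0 = 0.6910
R = v/ω = -2.0/2.0 = -1.0000
x' = -2 + -1.0000·(sin 0.6910 − sin -1.3090) = -3.6032
y' = -3.5 − -1.0000·(cos 0.6910 − cos -1.3090) = -2.9882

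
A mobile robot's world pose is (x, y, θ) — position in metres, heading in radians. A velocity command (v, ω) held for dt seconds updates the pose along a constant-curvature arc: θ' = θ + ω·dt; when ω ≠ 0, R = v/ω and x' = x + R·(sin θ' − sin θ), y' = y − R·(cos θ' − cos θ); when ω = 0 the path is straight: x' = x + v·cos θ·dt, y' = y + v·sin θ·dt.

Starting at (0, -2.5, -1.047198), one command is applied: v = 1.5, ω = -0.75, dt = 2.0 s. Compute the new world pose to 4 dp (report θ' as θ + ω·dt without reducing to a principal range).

(-0.6120, -5.1570, -2.5472)

θ' = -1.0472 + -0.75·2.0 = -2.5472
R = v/ω = 1.5/-0.75 = -2.0000
x' = 0 + -2.0000·(sin -2.5472 − sin -1.0472) = -0.6120
y' = -2.5 − -2.0000·(cos -2.5472 − cos -1.0472) = -5.1570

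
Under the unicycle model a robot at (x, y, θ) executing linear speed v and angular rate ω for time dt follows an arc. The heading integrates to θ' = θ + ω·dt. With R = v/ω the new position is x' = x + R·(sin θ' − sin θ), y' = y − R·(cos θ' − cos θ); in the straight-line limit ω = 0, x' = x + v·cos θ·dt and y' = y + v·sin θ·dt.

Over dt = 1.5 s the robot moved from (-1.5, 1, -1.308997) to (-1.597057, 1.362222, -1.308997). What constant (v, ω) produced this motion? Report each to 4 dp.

v = -0.2500, ω = 0.0000

Δθ = -1.308997 − -1.308997 = 0.000000
ω = Δθ/dt = 0.000000/1.5 = 0.0000
ω = 0 → v = (Δx·cos θ + Δy·sin θ)/dt = -0.2500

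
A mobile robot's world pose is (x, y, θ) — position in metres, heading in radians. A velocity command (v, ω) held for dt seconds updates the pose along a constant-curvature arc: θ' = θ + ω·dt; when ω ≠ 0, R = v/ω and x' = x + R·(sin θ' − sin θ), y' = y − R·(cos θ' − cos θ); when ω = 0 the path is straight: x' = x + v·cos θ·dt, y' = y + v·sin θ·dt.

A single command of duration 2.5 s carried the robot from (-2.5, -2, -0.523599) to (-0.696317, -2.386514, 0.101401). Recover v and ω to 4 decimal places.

v = 0.7500, ω = 0.2500

Δθ = 0.101401 − -0.523599 = 0.625000
ω = Δθ/dt = 0.625000/2.5 = 0.2500
R = Δx/(sin θ' − sin θ) = 3.0000
v = R·ω = 3.0000·0.2500 = 0.7500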